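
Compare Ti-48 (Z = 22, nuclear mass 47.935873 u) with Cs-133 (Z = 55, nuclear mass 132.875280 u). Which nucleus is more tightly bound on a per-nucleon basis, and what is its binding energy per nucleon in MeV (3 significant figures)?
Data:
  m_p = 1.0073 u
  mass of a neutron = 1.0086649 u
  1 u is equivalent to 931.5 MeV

Ti-48; 8.73 MeV/nucleon

Ti-48: Σm = 22(1.0073) + 26(1.0086649) = 48.3858874 u; Δm = 0.4500144 u; E_B = 419.19 MeV; E_B/A = 8.733 MeV
Cs-133: Σm = 55(1.0073) + 78(1.0086649) = 134.0773622 u; Δm = 1.2020822 u; E_B = 1119.7 MeV; E_B/A = 8.419 MeV
Ti-48 has the higher binding energy per nucleon, so it is the more tightly bound nucleus.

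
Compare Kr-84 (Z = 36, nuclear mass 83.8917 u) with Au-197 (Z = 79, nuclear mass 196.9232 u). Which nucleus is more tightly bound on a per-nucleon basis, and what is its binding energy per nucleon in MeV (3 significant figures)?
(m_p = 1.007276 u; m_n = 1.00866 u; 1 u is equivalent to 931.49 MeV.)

Kr-84; 8.72 MeV/nucleon

Kr-84: Σm = 36(1.007276) + 48(1.00866) = 84.677616 u; Δm = 0.785916 u; E_B = 732.07 MeV; E_B/A = 8.715 MeV
Au-197: Σm = 79(1.007276) + 118(1.00866) = 198.596684 u; Δm = 1.673484 u; E_B = 1558.8 MeV; E_B/A = 7.913 MeV
Kr-84 has the higher binding energy per nucleon, so it is the more tightly bound nucleus.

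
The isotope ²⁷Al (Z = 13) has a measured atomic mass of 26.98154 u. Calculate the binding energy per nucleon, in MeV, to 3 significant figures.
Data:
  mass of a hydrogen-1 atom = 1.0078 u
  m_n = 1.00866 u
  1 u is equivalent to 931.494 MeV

8.32 MeV/nucleon

With 13 protons and 14 neutrons (A = 27):
Total constituent mass: 13 × 1.0078 + 14 × 1.00866 = 27.22264 u
Δm = 27.22264 − 26.98154 = 0.24110 u
Converting to energy: 0.24110 u × 931.494 MeV/u = 224.583 MeV
BE/A = 224.583 MeV / 27 = 8.318 MeV/nucleon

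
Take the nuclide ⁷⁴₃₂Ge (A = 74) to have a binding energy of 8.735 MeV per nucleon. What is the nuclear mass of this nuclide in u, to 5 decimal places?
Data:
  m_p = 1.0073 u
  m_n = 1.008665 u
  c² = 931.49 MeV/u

73.90360 u

Total binding energy = 74 × 8.735 = 646.390 MeV
Mass defect = 646.390 MeV / (931.49 MeV/u) = 0.6939312 u
Constituent mass = 32(1.0073) + 42(1.008665) = 74.597530 u
Nuclear mass = 74.597530 − 0.6939312 = 73.9035988 u ≈ 73.90360 u (to 5 decimal places)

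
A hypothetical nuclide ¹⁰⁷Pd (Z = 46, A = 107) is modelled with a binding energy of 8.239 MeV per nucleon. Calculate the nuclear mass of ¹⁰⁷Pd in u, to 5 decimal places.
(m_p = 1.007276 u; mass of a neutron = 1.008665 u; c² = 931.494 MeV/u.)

106.91685 u

Total binding energy = 107 × 8.239 = 881.573 MeV
Mass defect = 881.573 MeV / (931.494 MeV/u) = 0.9464076 u
Constituent mass = 46(1.007276) + 61(1.008665) = 107.863261 u
Nuclear mass = 107.863261 − 0.9464076 = 106.9168534 u ≈ 106.91685 u (to 5 decimal places)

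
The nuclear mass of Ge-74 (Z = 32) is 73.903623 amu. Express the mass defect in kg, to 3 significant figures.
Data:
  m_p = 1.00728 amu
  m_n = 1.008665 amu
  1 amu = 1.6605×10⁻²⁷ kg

Z = 32, so N = A − Z = 74 − 32 = 42.
Mass of separated nucleons = 32(1.00728) + 42(1.008665) = 32.23296 + 42.363930 = 74.596890 amu
Mass defect Δm = 74.596890 − 73.903623 = 0.693267 amu
In SI units: 0.693267 amu × 1.6605×10⁻²⁷ kg/amu = 1.1512e-27 kg

1.15e-27 kg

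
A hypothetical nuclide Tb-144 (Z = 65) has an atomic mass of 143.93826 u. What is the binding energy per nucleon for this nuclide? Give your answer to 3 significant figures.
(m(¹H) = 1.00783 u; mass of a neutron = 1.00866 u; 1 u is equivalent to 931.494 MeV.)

Total constituent mass: 65 × 1.00783 + 79 × 1.00866 = 145.19309 u
Mass defect Δm = 145.19309 − 143.93826 = 1.25483 u
E_B = 1.25483 × 931.494 = 1168.87 MeV
BE/A = 1168.87 MeV / 144 = 8.117 MeV/nucleon

8.12 MeV/nucleon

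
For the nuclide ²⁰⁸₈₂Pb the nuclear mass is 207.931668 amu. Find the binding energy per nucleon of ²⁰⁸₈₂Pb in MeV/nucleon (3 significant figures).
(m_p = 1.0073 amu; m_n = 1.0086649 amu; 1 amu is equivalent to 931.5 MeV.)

Total constituent mass: 82 × 1.0073 + 126 × 1.0086649 = 209.6903774 amu
The mass defect is 209.6903774 − 207.931668 = 1.7587094 amu.
E_B = 1.7587094 × 931.5 = 1638.24 MeV
Per nucleon: 1638.24 / 208 = 7.876 MeV

7.88 MeV/nucleon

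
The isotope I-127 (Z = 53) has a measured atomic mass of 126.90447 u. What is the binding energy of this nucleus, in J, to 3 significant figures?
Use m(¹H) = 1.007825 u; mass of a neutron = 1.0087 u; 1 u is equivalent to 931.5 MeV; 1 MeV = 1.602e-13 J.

1.72e-10 J

Total constituent mass: 53 × 1.007825 + 74 × 1.0087 = 128.058525 u
The mass defect is 128.058525 − 126.90447 = 1.154055 u.
Binding energy = Δm·c² = 1.154055 × 931.5 MeV/u = 1075.00 MeV
In joules: 1075.00 MeV × 1.602e-13 J/MeV = 1.7222e-10 J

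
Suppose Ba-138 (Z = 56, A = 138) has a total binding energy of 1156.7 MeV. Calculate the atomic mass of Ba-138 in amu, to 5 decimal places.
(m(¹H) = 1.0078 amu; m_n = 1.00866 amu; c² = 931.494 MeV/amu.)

137.90515 amu

Mass defect = 1156.7 MeV / (931.494 MeV/amu) = 1.2417686 amu
Constituent mass = 56(1.0078) + 82(1.00866) = 139.14692 amu
Atomic mass = 139.14692 − 1.2417686 = 137.9051514 amu ≈ 137.90515 amu (to 5 decimal places)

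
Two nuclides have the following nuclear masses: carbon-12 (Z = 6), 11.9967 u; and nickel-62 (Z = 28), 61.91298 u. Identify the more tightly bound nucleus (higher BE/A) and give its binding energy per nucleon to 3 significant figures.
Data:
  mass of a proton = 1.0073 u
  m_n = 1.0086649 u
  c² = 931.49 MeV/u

nickel-62; 8.80 MeV/nucleon

carbon-12: Σm = 6(1.0073) + 6(1.0086649) = 12.0957894 u; Δm = 0.0990894 u; E_B = 92.301 MeV; E_B/A = 7.692 MeV
nickel-62: Σm = 28(1.0073) + 34(1.0086649) = 62.4990066 u; Δm = 0.5860266 u; E_B = 545.878 MeV; E_B/A = 8.804 MeV
nickel-62 has the higher binding energy per nucleon, so it is the more tightly bound nucleus.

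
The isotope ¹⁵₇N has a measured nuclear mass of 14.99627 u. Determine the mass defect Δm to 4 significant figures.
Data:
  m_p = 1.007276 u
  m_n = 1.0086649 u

0.1240 u

Σm = 7·m_p + 8·m_n = 7.050932 + 8.0693192 = 15.1202512 u
The mass defect is 15.1202512 − 14.99627 = 0.1239812 u.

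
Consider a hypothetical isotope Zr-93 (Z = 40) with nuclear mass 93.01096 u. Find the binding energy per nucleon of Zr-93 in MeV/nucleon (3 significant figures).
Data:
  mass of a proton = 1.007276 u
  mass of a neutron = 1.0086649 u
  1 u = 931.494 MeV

Z = 40, so N = A − Z = 93 − 40 = 53.
Total constituent mass: 40 × 1.007276 + 53 × 1.0086649 = 93.7502797 u
Δm = 93.7502797 − 93.01096 = 0.7393197 u
Converting to energy: 0.7393197 u × 931.494 MeV/u = 688.672 MeV
Dividing by A = 93 gives 7.405 MeV per nucleon.

7.41 MeV/nucleon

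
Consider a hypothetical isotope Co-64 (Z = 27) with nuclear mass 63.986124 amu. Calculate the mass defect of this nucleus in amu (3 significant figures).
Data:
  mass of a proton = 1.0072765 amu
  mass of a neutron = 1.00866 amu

0.531 amu

Mass of separated nucleons = 27(1.0072765) + 37(1.00866) = 27.1964655 + 37.32042 = 64.5168855 amu
Mass defect Δm = 64.5168855 − 63.986124 = 0.5307615 amu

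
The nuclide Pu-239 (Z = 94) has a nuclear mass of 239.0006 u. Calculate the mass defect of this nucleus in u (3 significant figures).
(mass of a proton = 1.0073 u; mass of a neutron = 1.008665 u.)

1.94 u

Z = 94, so N = A − Z = 239 − 94 = 145.
Mass of separated nucleons = 94(1.0073) + 145(1.008665) = 94.6862 + 146.256425 = 240.942625 u
Δm = 240.942625 − 239.0006 = 1.942025 u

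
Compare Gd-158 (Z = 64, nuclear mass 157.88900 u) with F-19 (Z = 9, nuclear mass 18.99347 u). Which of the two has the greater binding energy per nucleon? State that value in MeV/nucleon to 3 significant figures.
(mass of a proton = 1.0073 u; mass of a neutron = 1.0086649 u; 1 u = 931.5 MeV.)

Gd-158; 8.21 MeV/nucleon

Gd-158: Σm = 64(1.0073) + 94(1.0086649) = 159.2817006 u; Δm = 1.3927006 u; E_B = 1297.3 MeV; E_B/A = 8.211 MeV
F-19: Σm = 9(1.0073) + 10(1.0086649) = 19.1523490 u; Δm = 0.1588790 u; E_B = 148.00 MeV; E_B/A = 7.789 MeV
Gd-158 has the higher binding energy per nucleon, so it is the more tightly bound nucleus.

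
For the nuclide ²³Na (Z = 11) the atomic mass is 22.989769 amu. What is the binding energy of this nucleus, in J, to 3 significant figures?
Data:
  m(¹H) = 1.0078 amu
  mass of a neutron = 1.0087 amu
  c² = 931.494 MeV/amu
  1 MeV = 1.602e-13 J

Z = 11, so N = A − Z = 23 − 11 = 12.
Total constituent mass: 11 × 1.0078 + 12 × 1.0087 = 23.1902 amu
Δm = 23.1902 − 22.989769 = 0.200431 amu
Converting to energy: 0.200431 amu × 931.494 MeV/amu = 186.700 MeV
In joules: 186.700 MeV × 1.602e-13 J/MeV = 2.9909e-11 J

2.99e-11 J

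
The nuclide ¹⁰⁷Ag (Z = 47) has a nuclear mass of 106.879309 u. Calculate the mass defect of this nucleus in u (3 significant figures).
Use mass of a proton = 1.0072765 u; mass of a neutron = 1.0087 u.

0.985 u

The nucleus contains 47 protons and 107 − 47 = 60 neutrons.
Mass of separated nucleons = 47(1.0072765) + 60(1.0087) = 47.3419955 + 60.5220 = 107.8639955 u
Mass defect Δm = 107.8639955 − 106.879309 = 0.9846865 u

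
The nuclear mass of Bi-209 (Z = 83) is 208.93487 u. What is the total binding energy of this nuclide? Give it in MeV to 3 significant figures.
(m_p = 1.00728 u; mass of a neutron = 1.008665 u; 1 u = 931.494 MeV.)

Σm = 83·m_p + 126·m_n = 83.60424 + 127.091790 = 210.696030 u
The mass defect is 210.696030 − 208.93487 = 1.761160 u.
Converting to energy: 1.761160 u × 931.494 MeV/u = 1640.51 MeV

1640 MeV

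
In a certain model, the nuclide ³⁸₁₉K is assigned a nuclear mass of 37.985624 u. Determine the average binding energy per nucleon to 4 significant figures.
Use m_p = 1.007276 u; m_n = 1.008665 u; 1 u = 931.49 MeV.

The nucleus contains 19 protons and 38 − 19 = 19 neutrons.
Mass of separated nucleons = 19(1.007276) + 19(1.008665) = 19.138244 + 19.164635 = 38.302879 u
Δm = 38.302879 − 37.985624 = 0.317255 u
Binding energy = Δm·c² = 0.317255 × 931.49 MeV/u = 295.520 MeV
BE/A = 295.520 MeV / 38 = 7.777 MeV/nucleon

7.777 MeV/nucleon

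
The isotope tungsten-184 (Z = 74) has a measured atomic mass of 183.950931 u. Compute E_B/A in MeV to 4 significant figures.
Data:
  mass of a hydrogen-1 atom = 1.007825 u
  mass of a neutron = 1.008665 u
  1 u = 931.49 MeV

8.005 MeV/nucleon

With 74 protons and 110 neutrons (A = 184):
Σm = 74·m(¹H) + 110·m_n = 74.579050 + 110.953150 = 185.532200 u
Mass defect Δm = 185.532200 − 183.950931 = 1.581269 u
Converting to energy: 1.581269 u × 931.49 MeV/u = 1472.94 MeV
BE/A = 1472.94 MeV / 184 = 8.005 MeV/nucleon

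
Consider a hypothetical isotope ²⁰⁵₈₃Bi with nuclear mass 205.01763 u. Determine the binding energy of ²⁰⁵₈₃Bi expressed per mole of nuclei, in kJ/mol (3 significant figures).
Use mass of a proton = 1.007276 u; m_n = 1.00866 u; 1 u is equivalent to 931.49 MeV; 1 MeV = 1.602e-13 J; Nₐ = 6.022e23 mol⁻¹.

Z = 83, so N = A − Z = 205 − 83 = 122.
Mass of separated nucleons = 83(1.007276) + 122(1.00866) = 83.603908 + 123.05652 = 206.660428 u
Δm = 206.660428 − 205.01763 = 1.642798 u
E_B = 1.642798 × 931.49 = 1530.25 MeV
Per nucleus in joules: 1530.25 MeV × 1.602e-13 J/MeV = 2.4515e-10 J
Per mole: 2.4515e-10 J × 6.022e23 mol⁻¹ = 1.4763e+14 J/mol

1.48e+11 kJ/mol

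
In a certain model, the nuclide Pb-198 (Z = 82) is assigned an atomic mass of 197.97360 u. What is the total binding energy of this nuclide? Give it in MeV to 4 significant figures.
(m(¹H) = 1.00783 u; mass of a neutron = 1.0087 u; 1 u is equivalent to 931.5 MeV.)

1563 MeV

Total constituent mass: 82 × 1.00783 + 116 × 1.0087 = 199.65126 u
Δm = 199.65126 − 197.97360 = 1.67766 u
Converting to energy: 1.67766 u × 931.5 MeV/u = 1562.74 MeV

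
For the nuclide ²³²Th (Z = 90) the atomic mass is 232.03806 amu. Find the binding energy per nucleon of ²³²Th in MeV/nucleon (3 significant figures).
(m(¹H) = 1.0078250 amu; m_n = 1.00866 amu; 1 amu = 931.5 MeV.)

The nucleus contains 90 protons and 232 − 90 = 142 neutrons.
Total constituent mass: 90 × 1.0078250 + 142 × 1.00866 = 233.9339700 amu
Δm = 233.9339700 − 232.03806 = 1.8959100 amu
Binding energy = Δm·c² = 1.8959100 × 931.5 MeV/amu = 1766.04 MeV
Dividing by A = 232 gives 7.612 MeV per nucleon.

7.61 MeV/nucleon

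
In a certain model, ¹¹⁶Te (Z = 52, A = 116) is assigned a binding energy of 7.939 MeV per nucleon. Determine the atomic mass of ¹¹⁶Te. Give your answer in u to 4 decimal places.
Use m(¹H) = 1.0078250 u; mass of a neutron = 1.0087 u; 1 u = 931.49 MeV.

115.9750 u

Total binding energy = 116 × 7.939 = 920.924 MeV
Mass defect = 920.924 MeV / (931.49 MeV/u) = 0.988657 u
Constituent mass = 52(1.0078250) + 64(1.0087) = 116.9637000 u
Atomic mass = 116.9637000 − 0.988657 = 115.9750430 u ≈ 115.9750 u (to 4 decimal places)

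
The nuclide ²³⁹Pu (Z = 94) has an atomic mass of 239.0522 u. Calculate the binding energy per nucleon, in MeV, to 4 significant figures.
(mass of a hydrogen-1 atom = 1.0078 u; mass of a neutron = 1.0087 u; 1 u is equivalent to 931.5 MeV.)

7.571 MeV/nucleon

Total constituent mass: 94 × 1.0078 + 145 × 1.0087 = 240.9947 u
The mass defect is 240.9947 − 239.0522 = 1.9425 u.
Binding energy = Δm·c² = 1.9425 × 931.5 MeV/u = 1809.44 MeV
BE/A = 1809.44 MeV / 239 = 7.571 MeV/nucleon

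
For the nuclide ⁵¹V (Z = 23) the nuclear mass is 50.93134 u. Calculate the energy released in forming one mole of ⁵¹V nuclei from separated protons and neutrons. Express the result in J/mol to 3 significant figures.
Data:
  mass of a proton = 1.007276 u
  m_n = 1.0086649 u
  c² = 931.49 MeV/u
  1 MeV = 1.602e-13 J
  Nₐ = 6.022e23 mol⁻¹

4.30e+13 J/mol

The nucleus contains 23 protons and 51 − 23 = 28 neutrons.
Mass of separated nucleons = 23(1.007276) + 28(1.0086649) = 23.167348 + 28.2426172 = 51.4099652 u
The mass defect is 51.4099652 − 50.93134 = 0.4786252 u.
Binding energy = Δm·c² = 0.4786252 × 931.49 MeV/u = 445.835 MeV
Per nucleus in joules: 445.835 MeV × 1.602e-13 J/MeV = 7.1423e-11 J
Per mole: 7.1423e-11 J × 6.022e23 mol⁻¹ = 4.3011e+13 J/mol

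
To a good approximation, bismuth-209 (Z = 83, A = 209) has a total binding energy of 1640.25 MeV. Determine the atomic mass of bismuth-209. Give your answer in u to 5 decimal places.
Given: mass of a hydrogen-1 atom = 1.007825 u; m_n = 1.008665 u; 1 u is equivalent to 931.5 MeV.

208.98040 u

Mass defect = 1640.25 MeV / (931.5 MeV/u) = 1.7608696 u
Constituent mass = 83(1.007825) + 126(1.008665) = 210.741265 u
Atomic mass = 210.741265 − 1.7608696 = 208.9803954 u ≈ 208.98040 u (to 5 decimal places)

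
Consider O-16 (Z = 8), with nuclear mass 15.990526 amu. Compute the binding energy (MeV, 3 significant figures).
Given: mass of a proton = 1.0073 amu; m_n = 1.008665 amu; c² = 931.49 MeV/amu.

128 MeV

The nucleus contains 8 protons and 16 − 8 = 8 neutrons.
Σm = 8·m_p + 8·m_n = 8.0584 + 8.069320 = 16.127720 amu
The mass defect is 16.127720 − 15.990526 = 0.137194 amu.
E_B = 0.137194 × 931.49 = 127.795 MeV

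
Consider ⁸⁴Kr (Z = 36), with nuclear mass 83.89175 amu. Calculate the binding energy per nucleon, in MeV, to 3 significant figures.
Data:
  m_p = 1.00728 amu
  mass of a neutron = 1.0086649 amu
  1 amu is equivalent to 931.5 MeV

With 36 protons and 48 neutrons (A = 84):
Total constituent mass: 36 × 1.00728 + 48 × 1.0086649 = 84.6779952 amu
The mass defect is 84.6779952 − 83.89175 = 0.7862452 amu.
Binding energy = Δm·c² = 0.7862452 × 931.5 MeV/amu = 732.387 MeV
Dividing by A = 84 gives 8.719 MeV per nucleon.

8.72 MeV/nucleon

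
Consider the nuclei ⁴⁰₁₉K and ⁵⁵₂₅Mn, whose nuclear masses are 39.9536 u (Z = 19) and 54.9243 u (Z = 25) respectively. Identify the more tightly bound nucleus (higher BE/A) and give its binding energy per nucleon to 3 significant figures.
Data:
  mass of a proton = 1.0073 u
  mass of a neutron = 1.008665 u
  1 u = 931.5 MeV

⁴⁰₁₉K: Σm = 19(1.0073) + 21(1.008665) = 40.320665 u; Δm = 0.367065 u; E_B = 341.92 MeV; E_B/A = 8.548 MeV
⁵⁵₂₅Mn: Σm = 25(1.0073) + 30(1.008665) = 55.442450 u; Δm = 0.518150 u; E_B = 482.66 MeV; E_B/A = 8.776 MeV
⁵⁵₂₅Mn has the higher binding energy per nucleon, so it is the more tightly bound nucleus.

⁵⁵₂₅Mn; 8.78 MeV/nucleon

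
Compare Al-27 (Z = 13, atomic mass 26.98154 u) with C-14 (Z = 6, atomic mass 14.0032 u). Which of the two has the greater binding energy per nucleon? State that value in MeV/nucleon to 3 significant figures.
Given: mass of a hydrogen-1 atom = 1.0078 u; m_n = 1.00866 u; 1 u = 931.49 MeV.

Al-27; 8.32 MeV/nucleon

Al-27: Σm = 13(1.0078) + 14(1.00866) = 27.22264 u; Δm = 0.24110 u; E_B = 224.58 MeV; E_B/A = 8.318 MeV
C-14: Σm = 6(1.0078) + 8(1.00866) = 14.11608 u; Δm = 0.11288 u; E_B = 105.1466 MeV; E_B/A = 7.510 MeV
Al-27 has the higher binding energy per nucleon, so it is the more tightly bound nucleus.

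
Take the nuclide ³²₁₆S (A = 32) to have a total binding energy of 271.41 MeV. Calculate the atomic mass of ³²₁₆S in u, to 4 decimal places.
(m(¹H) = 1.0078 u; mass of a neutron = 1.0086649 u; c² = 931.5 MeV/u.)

31.9721 u

Mass defect = 271.41 MeV / (931.5 MeV/u) = 0.291369 u
Constituent mass = 16(1.0078) + 16(1.0086649) = 32.2634384 u
Atomic mass = 32.2634384 − 0.291369 = 31.9720694 u ≈ 31.9721 u (to 4 decimal places)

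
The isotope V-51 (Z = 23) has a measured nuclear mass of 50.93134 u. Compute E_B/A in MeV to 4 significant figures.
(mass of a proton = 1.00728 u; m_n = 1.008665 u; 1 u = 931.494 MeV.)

Σm = 23·m_p + 28·m_n = 23.16744 + 28.242620 = 51.410060 u
The mass defect is 51.410060 − 50.93134 = 0.478720 u.
Binding energy = Δm·c² = 0.478720 × 931.494 MeV/u = 445.925 MeV
BE/A = 445.925 MeV / 51 = 8.744 MeV/nucleon

8.744 MeV/nucleon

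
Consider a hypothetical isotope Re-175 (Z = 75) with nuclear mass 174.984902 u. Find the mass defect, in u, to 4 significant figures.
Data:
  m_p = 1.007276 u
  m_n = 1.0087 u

1.431 u

With 75 protons and 100 neutrons (A = 175):
Mass of separated nucleons = 75(1.007276) + 100(1.0087) = 75.545700 + 100.8700 = 176.415700 u
The mass defect is 176.415700 − 174.984902 = 1.430798 u.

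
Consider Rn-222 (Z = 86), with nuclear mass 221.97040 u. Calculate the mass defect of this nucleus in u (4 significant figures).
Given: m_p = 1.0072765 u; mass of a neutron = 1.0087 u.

Total constituent mass: 86 × 1.0072765 + 136 × 1.0087 = 223.8089790 u
The mass defect is 223.8089790 − 221.97040 = 1.8385790 u.

1.839 u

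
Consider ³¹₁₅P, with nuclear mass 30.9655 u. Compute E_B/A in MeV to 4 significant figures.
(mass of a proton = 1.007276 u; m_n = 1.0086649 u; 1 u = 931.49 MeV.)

8.482 MeV/nucleon

With 15 protons and 16 neutrons (A = 31):
Mass of separated nucleons = 15(1.007276) + 16(1.0086649) = 15.109140 + 16.1386384 = 31.2477784 u
Mass defect Δm = 31.2477784 − 30.9655 = 0.2822784 u
Converting to energy: 0.2822784 u × 931.49 MeV/u = 262.940 MeV
Per nucleon: 262.940 / 31 = 8.482 MeV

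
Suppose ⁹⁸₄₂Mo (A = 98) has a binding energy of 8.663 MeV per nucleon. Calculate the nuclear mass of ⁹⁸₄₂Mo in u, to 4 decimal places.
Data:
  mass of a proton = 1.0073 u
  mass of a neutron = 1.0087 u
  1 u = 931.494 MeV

Total binding energy = 98 × 8.663 = 848.974 MeV
Mass defect = 848.974 MeV / (931.494 MeV/u) = 0.911411 u
Constituent mass = 42(1.0073) + 56(1.0087) = 98.7938 u
Nuclear mass = 98.7938 − 0.911411 = 97.882389 u ≈ 97.8824 u (to 4 decimal places)

97.8824 u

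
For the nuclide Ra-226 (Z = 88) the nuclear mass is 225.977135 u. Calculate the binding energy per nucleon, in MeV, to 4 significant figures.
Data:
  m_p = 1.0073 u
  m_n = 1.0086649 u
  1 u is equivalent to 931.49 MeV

With 88 protons and 138 neutrons (A = 226):
Σm = 88·m_p + 138·m_n = 88.6424 + 139.1957562 = 227.8381562 u
Mass defect Δm = 227.8381562 − 225.977135 = 1.8610212 u
Converting to energy: 1.8610212 u × 931.49 MeV/u = 1733.52 MeV
BE/A = 1733.52 MeV / 226 = 7.670 MeV/nucleon

7.670 MeV/nucleon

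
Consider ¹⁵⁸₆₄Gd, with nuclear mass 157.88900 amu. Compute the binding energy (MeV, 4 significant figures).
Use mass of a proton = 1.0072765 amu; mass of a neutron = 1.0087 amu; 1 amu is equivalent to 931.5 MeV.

Z = 64, so N = A − Z = 158 − 64 = 94.
Total constituent mass: 64 × 1.0072765 + 94 × 1.0087 = 159.2834960 amu
The mass defect is 159.2834960 − 157.88900 = 1.3944960 amu.
Converting to energy: 1.3944960 amu × 931.5 MeV/amu = 1298.97 MeV

1299 MeV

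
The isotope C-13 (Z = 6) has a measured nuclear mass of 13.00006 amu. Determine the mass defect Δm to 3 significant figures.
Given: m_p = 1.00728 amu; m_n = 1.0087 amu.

Σm = 6·m_p + 7·m_n = 6.04368 + 7.0609 = 13.10458 amu
Δm = 13.10458 − 13.00006 = 0.10452 amu

0.105 amu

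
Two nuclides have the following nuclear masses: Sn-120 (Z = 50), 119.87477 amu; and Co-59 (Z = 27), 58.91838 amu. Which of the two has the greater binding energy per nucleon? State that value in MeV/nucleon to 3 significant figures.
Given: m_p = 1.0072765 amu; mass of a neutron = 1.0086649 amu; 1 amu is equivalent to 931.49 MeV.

Sn-120: Σm = 50(1.0072765) + 70(1.0086649) = 120.9703680 amu; Δm = 1.0955980 amu; E_B = 1020.5 MeV; E_B/A = 8.504 MeV
Co-59: Σm = 27(1.0072765) + 32(1.0086649) = 59.4737423 amu; Δm = 0.5553623 amu; E_B = 517.31 MeV; E_B/A = 8.768 MeV
Co-59 has the higher binding energy per nucleon, so it is the more tightly bound nucleus.

Co-59; 8.77 MeV/nucleon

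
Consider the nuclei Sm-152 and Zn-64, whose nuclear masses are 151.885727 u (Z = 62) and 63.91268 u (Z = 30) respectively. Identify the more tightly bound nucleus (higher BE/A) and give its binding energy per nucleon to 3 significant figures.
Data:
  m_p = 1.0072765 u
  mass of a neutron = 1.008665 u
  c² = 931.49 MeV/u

Sm-152: Σm = 62(1.0072765) + 90(1.008665) = 153.2309930 u; Δm = 1.3452660 u; E_B = 1253.1 MeV; E_B/A = 8.244 MeV
Zn-64: Σm = 30(1.0072765) + 34(1.008665) = 64.5129050 u; Δm = 0.6002250 u; E_B = 559.10 MeV; E_B/A = 8.736 MeV
Zn-64 has the higher binding energy per nucleon, so it is the more tightly bound nucleus.

Zn-64; 8.74 MeV/nucleon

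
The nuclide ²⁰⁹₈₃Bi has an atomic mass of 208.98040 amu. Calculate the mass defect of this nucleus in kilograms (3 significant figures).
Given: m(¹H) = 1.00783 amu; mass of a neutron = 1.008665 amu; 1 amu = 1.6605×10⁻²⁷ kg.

Σm = 83·m(¹H) + 126·m_n = 83.64989 + 127.091790 = 210.741680 amu
Mass defect Δm = 210.741680 − 208.98040 = 1.761280 amu
In SI units: 1.761280 amu × 1.6605×10⁻²⁷ kg/amu = 2.9246e-27 kg

2.92e-27 kg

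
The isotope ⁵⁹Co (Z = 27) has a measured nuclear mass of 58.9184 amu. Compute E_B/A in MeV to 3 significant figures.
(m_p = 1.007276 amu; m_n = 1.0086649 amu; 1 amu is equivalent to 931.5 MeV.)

The nucleus contains 27 protons and 59 − 27 = 32 neutrons.
Mass of separated nucleons = 27(1.007276) + 32(1.0086649) = 27.196452 + 32.2772768 = 59.4737288 amu
Δm = 59.4737288 − 58.9184 = 0.5553288 amu
E_B = 0.5553288 × 931.5 = 517.289 MeV
BE/A = 517.289 MeV / 59 = 8.768 MeV/nucleon

8.77 MeV/nucleon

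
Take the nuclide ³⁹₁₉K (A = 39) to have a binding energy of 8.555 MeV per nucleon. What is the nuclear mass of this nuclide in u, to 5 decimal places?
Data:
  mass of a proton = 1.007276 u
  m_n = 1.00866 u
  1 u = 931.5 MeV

Total binding energy = 39 × 8.555 = 333.645 MeV
Mass defect = 333.645 MeV / (931.5 MeV/u) = 0.3581804 u
Constituent mass = 19(1.007276) + 20(1.00866) = 39.311444 u
Nuclear mass = 39.311444 − 0.3581804 = 38.9532636 u ≈ 38.95326 u (to 5 decimal places)

38.95326 u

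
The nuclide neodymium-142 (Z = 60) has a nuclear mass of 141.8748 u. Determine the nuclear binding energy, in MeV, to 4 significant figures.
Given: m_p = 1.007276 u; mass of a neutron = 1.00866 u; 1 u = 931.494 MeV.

1185 MeV

With 60 protons and 82 neutrons (A = 142):
Total constituent mass: 60 × 1.007276 + 82 × 1.00866 = 143.146680 u
Mass defect Δm = 143.146680 − 141.8748 = 1.271880 u
E_B = 1.271880 × 931.494 = 1184.75 MeV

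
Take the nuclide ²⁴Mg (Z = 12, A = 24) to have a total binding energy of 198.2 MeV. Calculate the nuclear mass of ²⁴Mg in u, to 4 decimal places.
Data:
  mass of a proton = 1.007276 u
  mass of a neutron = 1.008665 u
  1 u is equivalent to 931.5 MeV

23.9785 u

Mass defect = 198.2 MeV / (931.5 MeV/u) = 0.212775 u
Constituent mass = 12(1.007276) + 12(1.008665) = 24.191292 u
Nuclear mass = 24.191292 − 0.212775 = 23.978517 u ≈ 23.9785 u (to 4 decimal places)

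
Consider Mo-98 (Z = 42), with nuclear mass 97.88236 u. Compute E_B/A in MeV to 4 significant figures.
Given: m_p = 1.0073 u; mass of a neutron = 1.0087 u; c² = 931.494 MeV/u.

With 42 protons and 56 neutrons (A = 98):
Total constituent mass: 42 × 1.0073 + 56 × 1.0087 = 98.7938 u
Δm = 98.7938 − 97.88236 = 0.91144 u
E_B = 0.91144 × 931.494 = 849.001 MeV
Dividing by A = 98 gives 8.663 MeV per nucleon.

8.663 MeV/nucleon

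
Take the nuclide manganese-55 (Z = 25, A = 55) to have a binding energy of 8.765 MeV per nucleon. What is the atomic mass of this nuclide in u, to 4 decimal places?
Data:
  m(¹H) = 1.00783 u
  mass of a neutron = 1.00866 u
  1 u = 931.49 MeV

54.9380 u

Total binding energy = 55 × 8.765 = 482.075 MeV
Mass defect = 482.075 MeV / (931.49 MeV/u) = 0.517531 u
Constituent mass = 25(1.00783) + 30(1.00866) = 55.45555 u
Atomic mass = 55.45555 − 0.517531 = 54.938019 u ≈ 54.9380 u (to 4 decimal places)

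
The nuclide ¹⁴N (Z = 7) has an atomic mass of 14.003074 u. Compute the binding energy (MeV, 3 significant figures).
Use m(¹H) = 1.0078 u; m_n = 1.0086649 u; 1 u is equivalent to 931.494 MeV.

Total constituent mass: 7 × 1.0078 + 7 × 1.0086649 = 14.1152543 u
Δm = 14.1152543 − 14.003074 = 0.1121803 u
E_B = 0.1121803 × 931.494 = 104.495 MeV

104 MeV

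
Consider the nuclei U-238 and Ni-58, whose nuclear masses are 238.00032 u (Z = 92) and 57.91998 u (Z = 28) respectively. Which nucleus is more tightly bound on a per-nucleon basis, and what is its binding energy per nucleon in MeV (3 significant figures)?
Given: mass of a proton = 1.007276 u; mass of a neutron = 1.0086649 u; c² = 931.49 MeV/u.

U-238: Σm = 92(1.007276) + 146(1.0086649) = 239.9344674 u; Δm = 1.9341474 u; E_B = 1801.6 MeV; E_B/A = 7.570 MeV
Ni-58: Σm = 28(1.007276) + 30(1.0086649) = 58.4636750 u; Δm = 0.5436950 u; E_B = 506.45 MeV; E_B/A = 8.732 MeV
Ni-58 has the higher binding energy per nucleon, so it is the more tightly bound nucleus.

Ni-58; 8.73 MeV/nucleon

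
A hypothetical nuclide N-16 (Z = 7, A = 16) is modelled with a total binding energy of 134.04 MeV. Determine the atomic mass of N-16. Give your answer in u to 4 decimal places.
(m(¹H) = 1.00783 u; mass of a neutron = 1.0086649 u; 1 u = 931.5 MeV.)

Mass defect = 134.04 MeV / (931.5 MeV/u) = 0.143897 u
Constituent mass = 7(1.00783) + 9(1.0086649) = 16.1327941 u
Atomic mass = 16.1327941 − 0.143897 = 15.9888971 u ≈ 15.9889 u (to 4 decimal places)

15.9889 u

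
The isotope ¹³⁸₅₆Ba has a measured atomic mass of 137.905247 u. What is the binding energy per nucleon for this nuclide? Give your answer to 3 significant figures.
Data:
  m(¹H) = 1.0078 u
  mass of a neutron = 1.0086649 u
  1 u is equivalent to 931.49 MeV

Mass of separated nucleons = 56(1.0078) + 82(1.0086649) = 56.4368 + 82.7105218 = 139.1473218 u
Δm = 139.1473218 − 137.905247 = 1.2420748 u
Binding energy = Δm·c² = 1.2420748 × 931.49 MeV/u = 1156.98 MeV
Dividing by A = 138 gives 8.384 MeV per nucleon.

8.38 MeV/nucleon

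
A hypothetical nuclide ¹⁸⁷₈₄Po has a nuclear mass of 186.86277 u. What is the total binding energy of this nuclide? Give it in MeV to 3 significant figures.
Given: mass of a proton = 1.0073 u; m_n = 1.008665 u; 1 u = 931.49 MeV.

Z = 84, so N = A − Z = 187 − 84 = 103.
Σm = 84·m_p + 103·m_n = 84.6132 + 103.892495 = 188.505695 u
Mass defect Δm = 188.505695 − 186.86277 = 1.642925 u
Binding energy = Δm·c² = 1.642925 × 931.49 MeV/u = 1530.37 MeV

1530 MeV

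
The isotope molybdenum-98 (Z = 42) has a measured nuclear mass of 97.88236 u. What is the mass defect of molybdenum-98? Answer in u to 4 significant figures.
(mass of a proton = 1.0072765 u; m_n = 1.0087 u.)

Z = 42, so N = A − Z = 98 − 42 = 56.
Total constituent mass: 42 × 1.0072765 + 56 × 1.0087 = 98.7928130 u
Δm = 98.7928130 − 97.88236 = 0.9104530 u

0.9105 u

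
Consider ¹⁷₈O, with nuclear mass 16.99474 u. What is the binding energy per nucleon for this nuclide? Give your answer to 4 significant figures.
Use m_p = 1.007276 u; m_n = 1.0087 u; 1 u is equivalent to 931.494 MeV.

7.768 MeV/nucleon

The nucleus contains 8 protons and 17 − 8 = 9 neutrons.
Total constituent mass: 8 × 1.007276 + 9 × 1.0087 = 17.136508 u
Δm = 17.136508 − 16.99474 = 0.141768 u
E_B = 0.141768 × 931.494 = 132.056 MeV
BE/A = 132.056 MeV / 17 = 7.768 MeV/nucleon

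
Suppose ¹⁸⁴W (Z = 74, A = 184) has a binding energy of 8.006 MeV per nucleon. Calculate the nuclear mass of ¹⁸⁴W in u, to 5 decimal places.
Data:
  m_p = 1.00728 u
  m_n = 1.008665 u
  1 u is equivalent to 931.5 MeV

183.91044 u

Total binding energy = 184 × 8.006 = 1473.104 MeV
Mass defect = 1473.104 MeV / (931.5 MeV/u) = 1.5814321 u
Constituent mass = 74(1.00728) + 110(1.008665) = 185.491870 u
Nuclear mass = 185.491870 − 1.5814321 = 183.9104379 u ≈ 183.91044 u (to 5 decimal places)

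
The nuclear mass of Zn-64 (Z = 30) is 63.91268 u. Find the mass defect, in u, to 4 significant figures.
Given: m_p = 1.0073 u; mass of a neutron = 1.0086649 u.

0.6009 u

With 30 protons and 34 neutrons (A = 64):
Σm = 30·m_p + 34·m_n = 30.2190 + 34.2946066 = 64.5136066 u
Mass defect Δm = 64.5136066 − 63.91268 = 0.6009266 u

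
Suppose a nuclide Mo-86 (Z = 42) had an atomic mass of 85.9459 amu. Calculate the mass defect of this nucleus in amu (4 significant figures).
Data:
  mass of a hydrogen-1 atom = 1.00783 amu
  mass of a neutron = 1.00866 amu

Z = 42, so N = A − Z = 86 − 42 = 44.
Mass of separated nucleons = 42(1.00783) + 44(1.00866) = 42.32886 + 44.38104 = 86.70990 amu
Mass defect Δm = 86.70990 − 85.9459 = 0.76400 amu

0.7640 amu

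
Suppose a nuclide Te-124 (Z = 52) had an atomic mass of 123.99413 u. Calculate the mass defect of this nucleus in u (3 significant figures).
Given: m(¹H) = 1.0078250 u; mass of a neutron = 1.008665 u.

1.04 u

Z = 52, so N = A − Z = 124 − 52 = 72.
Mass of separated nucleons = 52(1.0078250) + 72(1.008665) = 52.4069000 + 72.623880 = 125.0307800 u
Mass defect Δm = 125.0307800 − 123.99413 = 1.0366500 u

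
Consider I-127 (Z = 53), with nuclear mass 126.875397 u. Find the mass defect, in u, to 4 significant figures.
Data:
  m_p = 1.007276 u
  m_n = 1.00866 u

Z = 53, so N = A − Z = 127 − 53 = 74.
Σm = 53·m_p + 74·m_n = 53.385628 + 74.64084 = 128.026468 u
Mass defect Δm = 128.026468 − 126.875397 = 1.151071 u

1.151 u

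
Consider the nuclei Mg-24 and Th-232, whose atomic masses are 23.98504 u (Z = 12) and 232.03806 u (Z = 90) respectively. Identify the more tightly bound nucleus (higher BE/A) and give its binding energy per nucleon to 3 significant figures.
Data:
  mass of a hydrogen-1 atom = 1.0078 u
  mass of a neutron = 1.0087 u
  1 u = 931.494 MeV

Mg-24: Σm = 12(1.0078) + 12(1.0087) = 24.1980 u; Δm = 0.21296 u; E_B = 198.37 MeV; E_B/A = 8.265 MeV
Th-232: Σm = 90(1.0078) + 142(1.0087) = 233.9374 u; Δm = 1.89934 u; E_B = 1769.2 MeV; E_B/A = 7.626 MeV
Mg-24 has the higher binding energy per nucleon, so it is the more tightly bound nucleus.

Mg-24; 8.27 MeV/nucleon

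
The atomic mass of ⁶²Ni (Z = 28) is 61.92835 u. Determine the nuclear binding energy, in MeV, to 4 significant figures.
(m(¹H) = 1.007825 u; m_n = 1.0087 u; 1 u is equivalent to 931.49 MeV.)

Total constituent mass: 28 × 1.007825 + 34 × 1.0087 = 62.514900 u
Δm = 62.514900 − 61.92835 = 0.586550 u
Binding energy = Δm·c² = 0.586550 × 931.49 MeV/u = 546.365 MeV

546.4 MeV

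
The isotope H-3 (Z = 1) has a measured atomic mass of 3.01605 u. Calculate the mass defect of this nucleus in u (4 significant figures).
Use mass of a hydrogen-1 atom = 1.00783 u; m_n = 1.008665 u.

0.009110 u

Z = 1, so N = A − Z = 3 − 1 = 2.
Σm = 1·m(¹H) + 2·m_n = 1.00783 + 2.017330 = 3.025160 u
Δm = 3.025160 − 3.01605 = 0.009110 u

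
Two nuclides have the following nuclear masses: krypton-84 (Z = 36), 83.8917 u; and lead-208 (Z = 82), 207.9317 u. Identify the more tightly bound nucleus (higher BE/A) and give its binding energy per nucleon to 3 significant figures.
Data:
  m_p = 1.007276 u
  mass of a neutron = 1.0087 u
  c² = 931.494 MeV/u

krypton-84: Σm = 36(1.007276) + 48(1.0087) = 84.679536 u; Δm = 0.787836 u; E_B = 733.86 MeV; E_B/A = 8.736 MeV
lead-208: Σm = 82(1.007276) + 126(1.0087) = 209.692832 u; Δm = 1.761132 u; E_B = 1640.5 MeV; E_B/A = 7.887 MeV
krypton-84 has the higher binding energy per nucleon, so it is the more tightly bound nucleus.

krypton-84; 8.74 MeV/nucleon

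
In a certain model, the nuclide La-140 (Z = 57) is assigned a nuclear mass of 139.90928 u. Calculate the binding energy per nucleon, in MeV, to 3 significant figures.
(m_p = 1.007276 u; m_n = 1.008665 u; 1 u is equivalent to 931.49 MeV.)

With 57 protons and 83 neutrons (A = 140):
Total constituent mass: 57 × 1.007276 + 83 × 1.008665 = 141.133927 u
Δm = 141.133927 − 139.90928 = 1.224647 u
Binding energy = Δm·c² = 1.224647 × 931.49 MeV/u = 1140.75 MeV
Per nucleon: 1140.75 / 140 = 8.148 MeV

8.15 MeV/nucleon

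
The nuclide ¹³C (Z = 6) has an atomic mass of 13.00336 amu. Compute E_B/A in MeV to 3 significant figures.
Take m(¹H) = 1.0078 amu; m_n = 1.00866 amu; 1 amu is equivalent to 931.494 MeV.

With 6 protons and 7 neutrons (A = 13):
Σm = 6·m(¹H) + 7·m_n = 6.0468 + 7.06062 = 13.10742 amu
Δm = 13.10742 − 13.00336 = 0.10406 amu
E_B = 0.10406 × 931.494 = 96.9313 MeV
BE/A = 96.9313 MeV / 13 = 7.456 MeV/nucleon

7.46 MeV/nucleon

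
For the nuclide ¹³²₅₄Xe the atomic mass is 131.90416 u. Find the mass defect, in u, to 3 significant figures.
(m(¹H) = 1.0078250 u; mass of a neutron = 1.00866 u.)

1.19 u

The nucleus contains 54 protons and 132 − 54 = 78 neutrons.
Total constituent mass: 54 × 1.0078250 + 78 × 1.00866 = 133.0980300 u
Δm = 133.0980300 − 131.90416 = 1.1938700 u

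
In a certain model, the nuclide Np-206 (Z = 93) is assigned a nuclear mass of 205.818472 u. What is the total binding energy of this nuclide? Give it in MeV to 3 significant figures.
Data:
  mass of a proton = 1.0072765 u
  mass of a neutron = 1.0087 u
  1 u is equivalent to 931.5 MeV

Σm = 93·m_p + 113·m_n = 93.6767145 + 113.9831 = 207.6598145 u
Δm = 207.6598145 − 205.818472 = 1.8413425 u
Binding energy = Δm·c² = 1.8413425 × 931.5 MeV/u = 1715.21 MeV

1720 MeV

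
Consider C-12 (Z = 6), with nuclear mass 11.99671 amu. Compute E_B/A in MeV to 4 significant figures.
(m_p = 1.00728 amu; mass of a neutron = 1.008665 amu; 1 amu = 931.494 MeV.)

7.682 MeV/nucleon

With 6 protons and 6 neutrons (A = 12):
Σm = 6·m_p + 6·m_n = 6.04368 + 6.051990 = 12.095670 amu
Mass defect Δm = 12.095670 − 11.99671 = 0.098960 amu
Binding energy = Δm·c² = 0.098960 × 931.494 MeV/amu = 92.1806 MeV
Dividing by A = 12 gives 7.682 MeV per nucleon.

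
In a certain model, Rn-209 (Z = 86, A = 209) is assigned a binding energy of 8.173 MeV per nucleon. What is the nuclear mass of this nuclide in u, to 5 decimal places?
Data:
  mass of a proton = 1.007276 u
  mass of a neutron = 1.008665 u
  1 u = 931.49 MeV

208.85774 u

Total binding energy = 209 × 8.173 = 1708.157 MeV
Mass defect = 1708.157 MeV / (931.49 MeV/u) = 1.8337899 u
Constituent mass = 86(1.007276) + 123(1.008665) = 210.691531 u
Nuclear mass = 210.691531 − 1.8337899 = 208.8577411 u ≈ 208.85774 u (to 5 decimal places)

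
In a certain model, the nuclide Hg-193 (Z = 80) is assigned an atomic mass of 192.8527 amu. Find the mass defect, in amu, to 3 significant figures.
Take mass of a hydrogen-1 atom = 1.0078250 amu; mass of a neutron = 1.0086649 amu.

1.75 amu

The nucleus contains 80 protons and 193 − 80 = 113 neutrons.
Σm = 80·m(¹H) + 113·m_n = 80.6260000 + 113.9791337 = 194.6051337 amu
Δm = 194.6051337 − 192.8527 = 1.7524337 amu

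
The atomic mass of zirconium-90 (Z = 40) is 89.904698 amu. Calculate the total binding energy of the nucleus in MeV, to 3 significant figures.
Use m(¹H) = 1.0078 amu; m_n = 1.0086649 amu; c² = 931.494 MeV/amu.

With 40 protons and 50 neutrons (A = 90):
Σm = 40·m(¹H) + 50·m_n = 40.3120 + 50.4332450 = 90.7452450 amu
The mass defect is 90.7452450 − 89.904698 = 0.8405470 amu.
E_B = 0.8405470 × 931.494 = 782.964 MeV

783 MeV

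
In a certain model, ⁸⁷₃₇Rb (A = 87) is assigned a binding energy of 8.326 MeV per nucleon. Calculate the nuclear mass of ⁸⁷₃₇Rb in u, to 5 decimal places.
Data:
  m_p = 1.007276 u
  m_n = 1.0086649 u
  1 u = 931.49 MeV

Total binding energy = 87 × 8.326 = 724.362 MeV
Mass defect = 724.362 MeV / (931.49 MeV/u) = 0.7776380 u
Constituent mass = 37(1.007276) + 50(1.0086649) = 87.7024570 u
Nuclear mass = 87.7024570 − 0.7776380 = 86.9248190 u ≈ 86.92482 u (to 5 decimal places)

86.92482 u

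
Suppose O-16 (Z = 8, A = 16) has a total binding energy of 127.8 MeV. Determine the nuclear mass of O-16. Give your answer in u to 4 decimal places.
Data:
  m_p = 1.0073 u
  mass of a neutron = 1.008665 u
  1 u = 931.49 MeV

Mass defect = 127.8 MeV / (931.49 MeV/u) = 0.137200 u
Constituent mass = 8(1.0073) + 8(1.008665) = 16.127720 u
Nuclear mass = 16.127720 − 0.137200 = 15.990520 u ≈ 15.9905 u (to 4 decimal places)

15.9905 u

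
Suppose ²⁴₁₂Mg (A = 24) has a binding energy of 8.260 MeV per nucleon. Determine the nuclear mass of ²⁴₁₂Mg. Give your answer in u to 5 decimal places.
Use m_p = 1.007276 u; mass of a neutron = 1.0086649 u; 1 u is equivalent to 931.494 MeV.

23.97847 u

Total binding energy = 24 × 8.260 = 198.240 MeV
Mass defect = 198.240 MeV / (931.494 MeV/u) = 0.2128194 u
Constituent mass = 12(1.007276) + 12(1.0086649) = 24.1912908 u
Nuclear mass = 24.1912908 − 0.2128194 = 23.9784714 u ≈ 23.97847 u (to 5 decimal places)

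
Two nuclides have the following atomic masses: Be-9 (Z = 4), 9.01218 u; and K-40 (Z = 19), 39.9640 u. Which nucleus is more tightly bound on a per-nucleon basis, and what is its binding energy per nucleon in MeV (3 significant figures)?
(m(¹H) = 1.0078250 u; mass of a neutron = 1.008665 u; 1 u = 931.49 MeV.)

K-40; 8.54 MeV/nucleon

Be-9: Σm = 4(1.0078250) + 5(1.008665) = 9.0746250 u; Δm = 0.0624450 u; E_B = 58.167 MeV; E_B/A = 6.463 MeV
K-40: Σm = 19(1.0078250) + 21(1.008665) = 40.3306400 u; Δm = 0.3666400 u; E_B = 341.52 MeV; E_B/A = 8.538 MeV
K-40 has the higher binding energy per nucleon, so it is the more tightly bound nucleus.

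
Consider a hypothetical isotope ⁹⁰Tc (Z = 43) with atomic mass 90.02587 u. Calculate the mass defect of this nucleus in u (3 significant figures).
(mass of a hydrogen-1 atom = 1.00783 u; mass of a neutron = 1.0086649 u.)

0.718 u

Z = 43, so N = A − Z = 90 − 43 = 47.
Total constituent mass: 43 × 1.00783 + 47 × 1.0086649 = 90.7439403 u
Mass defect Δm = 90.7439403 − 90.02587 = 0.7180703 u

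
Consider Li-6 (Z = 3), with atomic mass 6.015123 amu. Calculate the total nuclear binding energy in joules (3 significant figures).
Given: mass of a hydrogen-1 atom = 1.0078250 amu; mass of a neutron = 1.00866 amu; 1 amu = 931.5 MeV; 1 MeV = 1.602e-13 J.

Total constituent mass: 3 × 1.0078250 + 3 × 1.00866 = 6.0494550 amu
The mass defect is 6.0494550 − 6.015123 = 0.0343320 amu.
Binding energy = Δm·c² = 0.0343320 × 931.5 MeV/amu = 31.9803 MeV
In joules: 31.9803 MeV × 1.602e-13 J/MeV = 5.1232e-12 J

5.12e-12 J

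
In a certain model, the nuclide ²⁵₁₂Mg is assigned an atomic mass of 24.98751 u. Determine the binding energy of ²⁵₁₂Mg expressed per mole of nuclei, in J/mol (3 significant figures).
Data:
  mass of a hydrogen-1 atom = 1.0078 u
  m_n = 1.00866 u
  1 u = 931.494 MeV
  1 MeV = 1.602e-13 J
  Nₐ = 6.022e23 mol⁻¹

The nucleus contains 12 protons and 25 − 12 = 13 neutrons.
Total constituent mass: 12 × 1.0078 + 13 × 1.00866 = 25.20618 u
The mass defect is 25.20618 − 24.98751 = 0.21867 u.
Converting to energy: 0.21867 u × 931.494 MeV/u = 203.690 MeV
Per nucleus in joules: 203.690 MeV × 1.602e-13 J/MeV = 3.2631e-11 J
Per mole: 3.2631e-11 J × 6.022e23 mol⁻¹ = 1.9650e+13 J/mol

1.97e+13 J/mol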